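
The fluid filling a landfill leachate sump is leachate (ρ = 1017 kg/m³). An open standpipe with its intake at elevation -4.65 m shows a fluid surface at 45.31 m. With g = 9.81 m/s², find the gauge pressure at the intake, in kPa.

Pressure head ψ = h − z = 45.31 − (-4.65) = 49.96 m.
P = ρgψ = 1017 × 9.81 × 49.96 = 498439 Pa ≈ 498 kPa.

P ≈ 498 kPa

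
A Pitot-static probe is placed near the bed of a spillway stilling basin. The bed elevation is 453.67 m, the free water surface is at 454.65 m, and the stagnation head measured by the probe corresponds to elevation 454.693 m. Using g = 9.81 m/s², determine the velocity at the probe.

Near the bed, under hydrostatic conditions, the piezometric head (z + ψ) equals the free-surface elevation, 454.65 m.
Velocity head = total − piezometric = 454.693 − 454.65 = 0.043 m.
v = √(2g·h_v) = √(2 × 9.81 × 0.043) = 0.919 m/s.

v ≈ 0.919 m/s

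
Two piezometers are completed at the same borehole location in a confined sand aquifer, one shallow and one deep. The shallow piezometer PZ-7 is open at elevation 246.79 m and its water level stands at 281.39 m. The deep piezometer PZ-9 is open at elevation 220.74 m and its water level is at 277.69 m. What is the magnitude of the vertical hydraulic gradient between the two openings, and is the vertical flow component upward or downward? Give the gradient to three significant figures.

Total head at PZ-7: h = 281.39 m (water level in the standpipe).
Total head at PZ-9: h = 277.69 m.
Δh = h(PZ-7) − h(PZ-9) = 281.39 − 277.69 = 3.70 m.
Vertical separation Δz = 246.79 − 220.74 = 26.05 m.
|i_v| = |Δh| / Δz = 3.70 / 26.05 = 0.142.
Head is higher in the shallow piezometer, so vertical flow is downward (recharge condition).

|i_v| ≈ 0.142; vertical flow is downward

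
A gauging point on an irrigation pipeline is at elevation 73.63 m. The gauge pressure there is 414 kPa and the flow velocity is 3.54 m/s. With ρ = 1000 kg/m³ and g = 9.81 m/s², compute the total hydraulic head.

h ≈ 116.47 m

Pressure head ψ = P/(ρg) = 414×1000 / (1000 × 9.81) = 42.20 m.
Velocity head = v²/(2g) = 3.54² / (2 × 9.81) = 0.639 m.
h = z + ψ + v²/(2g) = 73.63 + 42.20 + 0.639 = 116.47 m.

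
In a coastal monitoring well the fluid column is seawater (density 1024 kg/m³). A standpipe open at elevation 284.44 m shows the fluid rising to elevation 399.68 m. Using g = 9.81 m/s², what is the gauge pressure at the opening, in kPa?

Pressure head ψ = h − z = 399.68 − 284.44 = 115.24 m.
P = ρgψ = 1024 × 9.81 × 115.24 = 1157637 Pa ≈ 1160 kPa.

P ≈ 1160 kPa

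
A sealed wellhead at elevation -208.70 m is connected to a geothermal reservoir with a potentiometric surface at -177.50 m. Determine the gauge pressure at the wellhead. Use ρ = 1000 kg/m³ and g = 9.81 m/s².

Head above the cap: Δh = -177.50 − (-208.70) = 31.20 m.
P = ρgΔh = 1000 × 9.81 × 31.20 = 306072 Pa ≈ 306 kPa.

P ≈ 306 kPa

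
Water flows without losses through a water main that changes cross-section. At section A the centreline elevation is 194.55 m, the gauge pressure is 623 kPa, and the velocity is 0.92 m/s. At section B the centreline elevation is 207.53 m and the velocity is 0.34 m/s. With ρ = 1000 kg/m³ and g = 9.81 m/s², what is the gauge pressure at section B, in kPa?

Pressure head at A: ψ₁ = P₁/(ρg) = 623×1000 / (1000 × 9.81) = 63.51 m.
Velocity heads: v₁²/2g = 0.92²/19.62 = 0.043 m; v₂²/2g = 0.34²/19.62 = 0.006 m.
Total head H = z₁ + ψ₁ + v₁²/2g = 194.55 + 63.51 + 0.043 = 258.10 m.
ψ₂ = H − z₂ − v₂²/2g = 258.10 − 207.53 − 0.006 = 50.56 m.
P₂ = ρgψ₂ = 1000 × 9.81 × 50.56 ≈ 496 kPa.

P₂ ≈ 496 kPa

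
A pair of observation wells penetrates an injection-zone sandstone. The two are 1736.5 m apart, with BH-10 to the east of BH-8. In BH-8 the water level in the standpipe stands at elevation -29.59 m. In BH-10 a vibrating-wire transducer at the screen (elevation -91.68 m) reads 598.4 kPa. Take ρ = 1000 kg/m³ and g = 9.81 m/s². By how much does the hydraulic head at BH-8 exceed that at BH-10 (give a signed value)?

Total head at BH-8: h = -29.59 m (water level in the piezometer is the total head).
Pressure head at BH-10: ψ = P/(ρg) = 598.4×1000 / (1000 × 9.81) = 61.00 m.
Total head at BH-10: h = z + ψ = -91.68 + 61.00 = -30.68 m.
Head difference: h(BH-8) − h(BH-10) = -29.59 − (-30.68) = 1.09 m.

Δh ≈ 1.09 m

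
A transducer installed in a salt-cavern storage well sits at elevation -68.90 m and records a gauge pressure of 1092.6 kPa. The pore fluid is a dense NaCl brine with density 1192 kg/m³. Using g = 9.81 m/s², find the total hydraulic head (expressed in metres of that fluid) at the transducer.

h ≈ 24.54 m

ψ = P/(ρg) = 1092.6×1000 / (1192 × 9.81) = 93.44 m.
h = z + ψ = -68.90 + 93.44 = 24.54 m.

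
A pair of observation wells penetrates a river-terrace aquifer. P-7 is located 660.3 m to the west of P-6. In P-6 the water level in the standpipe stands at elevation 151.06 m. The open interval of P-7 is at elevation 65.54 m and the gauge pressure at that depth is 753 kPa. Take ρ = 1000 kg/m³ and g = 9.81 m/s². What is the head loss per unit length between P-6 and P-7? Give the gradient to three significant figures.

Total head at P-6: h = 151.06 m (water level in the piezometer is the total head).
Pressure head at P-7: ψ = P/(ρg) = 753×1000 / (1000 × 9.81) = 76.76 m.
Total head at P-7: h = z + ψ = 65.54 + 76.76 = 142.30 m.
Head difference: h(P-6) − h(P-7) = 151.06 − 142.30 = 8.76 m.
Hydraulic gradient: i = |Δh| / L = 8.76 / 660.3 = 0.0133.

i ≈ 0.0133 m/m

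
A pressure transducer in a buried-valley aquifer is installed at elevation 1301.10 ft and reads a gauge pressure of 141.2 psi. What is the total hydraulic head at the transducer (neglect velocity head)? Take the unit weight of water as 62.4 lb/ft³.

ψ = 144·P/γ = 144 × 141.2 / 62.4 = 325.85 ft.
h = z + ψ = 1301.10 + 325.85 = 1626.95 ft.

h ≈ 1626.95 ft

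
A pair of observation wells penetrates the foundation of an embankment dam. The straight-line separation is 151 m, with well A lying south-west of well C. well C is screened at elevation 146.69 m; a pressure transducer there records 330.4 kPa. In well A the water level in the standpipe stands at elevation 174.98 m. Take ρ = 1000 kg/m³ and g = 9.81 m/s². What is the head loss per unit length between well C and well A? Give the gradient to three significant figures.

Pressure head at well C: ψ = P/(ρg) = 330.4×1000 / (1000 × 9.81) = 33.68 m.
Total head at well C: h = z + ψ = 146.69 + 33.68 = 180.37 m.
Total head at well A: h = 174.98 m (water level in the piezometer is the total head).
Head difference: h(well C) − h(well A) = 180.37 − 174.98 = 5.39 m.
Hydraulic gradient: i = |Δh| / L = 5.39 / 151 = 0.0357.

i ≈ 0.0357 m/m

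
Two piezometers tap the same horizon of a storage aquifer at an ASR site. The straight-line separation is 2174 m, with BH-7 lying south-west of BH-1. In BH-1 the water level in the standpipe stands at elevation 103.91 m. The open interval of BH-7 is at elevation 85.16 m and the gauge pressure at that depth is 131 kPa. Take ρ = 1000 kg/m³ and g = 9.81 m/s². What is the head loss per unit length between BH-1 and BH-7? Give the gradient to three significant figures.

i ≈ 0.00248 m/m

Total head at BH-1: h = 103.91 m (water level in the piezometer is the total head).
Pressure head at BH-7: ψ = P/(ρg) = 131×1000 / (1000 × 9.81) = 13.35 m.
Total head at BH-7: h = z + ψ = 85.16 + 13.35 = 98.51 m.
Head difference: h(BH-1) − h(BH-7) = 103.91 − 98.51 = 5.40 m.
Hydraulic gradient: i = |Δh| / L = 5.40 / 2174 = 0.00248.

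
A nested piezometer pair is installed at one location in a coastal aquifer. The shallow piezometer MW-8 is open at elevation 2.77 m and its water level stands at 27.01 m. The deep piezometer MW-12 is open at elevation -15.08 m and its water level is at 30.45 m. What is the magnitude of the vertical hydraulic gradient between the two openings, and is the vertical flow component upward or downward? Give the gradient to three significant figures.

Total head at MW-8: h = 27.01 m (water level in the standpipe).
Total head at MW-12: h = 30.45 m.
Δh = h(MW-8) − h(MW-12) = 27.01 − 30.45 = -3.44 m.
Vertical separation Δz = 2.77 − (-15.08) = 17.85 m.
|i_v| = |Δh| / Δz = 3.44 / 17.85 = 0.193.
Head is higher in the deep piezometer, so vertical flow is upward (discharge condition).

|i_v| ≈ 0.193; vertical flow is upward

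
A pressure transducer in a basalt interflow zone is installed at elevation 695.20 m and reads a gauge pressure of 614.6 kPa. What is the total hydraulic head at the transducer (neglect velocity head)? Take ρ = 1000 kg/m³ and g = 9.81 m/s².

h ≈ 757.85 m

ψ = P/(ρg) = 614.6×1000 / (1000 × 9.81) = 62.65 m.
h = z + ψ = 695.20 + 62.65 = 757.85 m.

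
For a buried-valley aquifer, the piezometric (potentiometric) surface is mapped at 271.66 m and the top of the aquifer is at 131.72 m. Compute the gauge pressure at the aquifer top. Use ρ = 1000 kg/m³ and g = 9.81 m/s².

P ≈ 1370 kPa

Pressure head at the aquifer top: ψ = h − z = 271.66 − 131.72 = 139.94 m.
P = ρgψ = 1000 × 9.81 × 139.94 = 1372811 Pa ≈ 1370 kPa.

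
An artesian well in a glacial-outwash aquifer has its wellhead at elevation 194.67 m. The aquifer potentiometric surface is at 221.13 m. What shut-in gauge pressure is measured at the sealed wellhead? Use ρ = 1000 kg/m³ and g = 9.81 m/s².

Head above the cap: Δh = 221.13 − 194.67 = 26.46 m.
P = ρgΔh = 1000 × 9.81 × 26.46 = 259573 Pa ≈ 260 kPa.

P ≈ 260 kPa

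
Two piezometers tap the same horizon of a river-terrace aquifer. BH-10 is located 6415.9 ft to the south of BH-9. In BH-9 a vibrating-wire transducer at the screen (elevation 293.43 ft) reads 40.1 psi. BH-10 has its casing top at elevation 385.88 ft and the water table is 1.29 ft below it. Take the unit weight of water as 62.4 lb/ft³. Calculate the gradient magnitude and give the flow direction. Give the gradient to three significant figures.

Pressure head at BH-9: ψ = 144·P/γ = 144 × 40.1 / 62.4 = 92.54 ft.
Total head at BH-9: h = z + ψ = 293.43 + 92.54 = 385.97 ft.
Total head at BH-10: h = 385.88 − 1.29 = 384.59 ft.
Head difference: h(BH-9) − h(BH-10) = 385.97 − 384.59 = 1.38 ft.
Hydraulic gradient: i = |Δh| / L = 1.38 / 6415.9 = 0.000215.
Flow is from higher to lower head: from BH-9 toward BH-10, i.e. toward the south.

i ≈ 0.000215; groundwater flows toward the south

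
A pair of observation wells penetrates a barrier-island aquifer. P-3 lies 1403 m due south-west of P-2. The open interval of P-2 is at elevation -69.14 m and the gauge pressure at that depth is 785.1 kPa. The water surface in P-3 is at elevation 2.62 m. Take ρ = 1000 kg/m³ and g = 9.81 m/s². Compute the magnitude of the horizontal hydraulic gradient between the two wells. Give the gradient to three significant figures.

i ≈ 0.00589

Pressure head at P-2: ψ = P/(ρg) = 785.1×1000 / (1000 × 9.81) = 80.03 m.
Total head at P-2: h = z + ψ = -69.14 + 80.03 = 10.89 m.
Total head at P-3: h = 2.62 m (water level in the piezometer is the total head).
Head difference: h(P-2) − h(P-3) = 10.89 − 2.62 = 8.27 m.
Hydraulic gradient: i = |Δh| / L = 8.27 / 1403 = 0.00589.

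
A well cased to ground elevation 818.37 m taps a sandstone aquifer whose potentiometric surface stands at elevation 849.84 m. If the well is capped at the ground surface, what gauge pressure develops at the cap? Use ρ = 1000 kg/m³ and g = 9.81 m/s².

P ≈ 309 kPa

Head above the cap: Δh = 849.84 − 818.37 = 31.47 m.
P = ρgΔh = 1000 × 9.81 × 31.47 = 308721 Pa ≈ 309 kPa.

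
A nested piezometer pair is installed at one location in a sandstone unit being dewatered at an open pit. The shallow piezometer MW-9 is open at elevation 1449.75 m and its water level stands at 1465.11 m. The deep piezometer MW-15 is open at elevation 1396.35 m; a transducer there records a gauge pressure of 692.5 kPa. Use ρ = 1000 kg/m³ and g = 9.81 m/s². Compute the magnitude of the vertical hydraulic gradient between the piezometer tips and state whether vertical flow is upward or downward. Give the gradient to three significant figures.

|i_v| ≈ 0.0343; vertical flow is upward

Total head at MW-9: h = 1465.11 m (water level in the standpipe).
Pressure head at MW-15: ψ = P/(ρg) = 692.5×1000 / (1000 × 9.81) = 70.59 m.
Total head at MW-15: h = z + ψ = 1396.35 + 70.59 = 1466.94 m.
Δh = h(MW-9) − h(MW-15) = 1465.11 − 1466.94 = -1.83 m.
Vertical separation Δz = 1449.75 − 1396.35 = 53.40 m.
|i_v| = |Δh| / Δz = 1.83 / 53.40 = 0.0343.
Head is higher in the deep piezometer, so vertical flow is upward (discharge condition).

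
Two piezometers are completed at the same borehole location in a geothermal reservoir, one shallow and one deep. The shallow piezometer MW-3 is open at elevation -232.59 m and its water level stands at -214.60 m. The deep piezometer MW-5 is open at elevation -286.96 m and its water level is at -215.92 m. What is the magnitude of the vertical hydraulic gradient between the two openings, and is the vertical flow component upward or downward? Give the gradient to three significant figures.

|i_v| ≈ 0.0243; vertical flow is downward

Total head at MW-3: h = -214.60 m (water level in the standpipe).
Total head at MW-5: h = -215.92 m.
Δh = h(MW-3) − h(MW-5) = -214.60 − (-215.92) = 1.32 m.
Vertical separation Δz = -232.59 − (-286.96) = 54.37 m.
|i_v| = |Δh| / Δz = 1.32 / 54.37 = 0.0243.
Head is higher in the shallow piezometer, so vertical flow is downward (recharge condition).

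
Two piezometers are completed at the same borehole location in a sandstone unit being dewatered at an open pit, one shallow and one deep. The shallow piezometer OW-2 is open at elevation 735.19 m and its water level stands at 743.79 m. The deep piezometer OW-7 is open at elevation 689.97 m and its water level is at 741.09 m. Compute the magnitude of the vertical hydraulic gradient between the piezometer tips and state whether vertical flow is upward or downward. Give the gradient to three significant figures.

Total head at OW-2: h = 743.79 m (water level in the standpipe).
Total head at OW-7: h = 741.09 m.
Δh = h(OW-2) − h(OW-7) = 743.79 − 741.09 = 2.70 m.
Vertical separation Δz = 735.19 − 689.97 = 45.22 m.
|i_v| = |Δh| / Δz = 2.70 / 45.22 = 0.0597.
Head is higher in the shallow piezometer, so vertical flow is downward (recharge condition).

|i_v| ≈ 0.0597; vertical flow is downward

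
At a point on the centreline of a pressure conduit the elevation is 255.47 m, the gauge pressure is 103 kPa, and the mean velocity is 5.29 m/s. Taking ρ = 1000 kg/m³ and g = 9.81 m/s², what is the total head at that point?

Pressure head ψ = P/(ρg) = 103×1000 / (1000 × 9.81) = 10.50 m.
Velocity head = v²/(2g) = 5.29² / (2 × 9.81) = 1.426 m.
h = z + ψ + v²/(2g) = 255.47 + 10.50 + 1.426 = 267.40 m.

h ≈ 267.40 m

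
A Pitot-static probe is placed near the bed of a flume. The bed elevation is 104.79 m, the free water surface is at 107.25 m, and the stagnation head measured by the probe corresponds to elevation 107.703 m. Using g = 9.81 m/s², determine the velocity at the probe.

v ≈ 2.98 m/s

Near the bed, under hydrostatic conditions, the piezometric head (z + ψ) equals the free-surface elevation, 107.25 m.
Velocity head = total − piezometric = 107.703 − 107.25 = 0.453 m.
v = √(2g·h_v) = √(2 × 9.81 × 0.453) = 2.98 m/s.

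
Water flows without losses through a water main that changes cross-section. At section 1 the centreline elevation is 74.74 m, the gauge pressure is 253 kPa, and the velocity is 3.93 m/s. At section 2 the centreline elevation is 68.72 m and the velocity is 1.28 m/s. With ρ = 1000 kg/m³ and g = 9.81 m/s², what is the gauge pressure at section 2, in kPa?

Pressure head at 1: ψ₁ = P₁/(ρg) = 253×1000 / (1000 × 9.81) = 25.79 m.
Velocity heads: v₁²/2g = 3.93²/19.62 = 0.787 m; v₂²/2g = 1.28²/19.62 = 0.084 m.
Total head H = z₁ + ψ₁ + v₁²/2g = 74.74 + 25.79 + 0.787 = 101.32 m.
ψ₂ = H − z₂ − v₂²/2g = 101.32 − 68.72 − 0.084 = 32.52 m.
P₂ = ρgψ₂ = 1000 × 9.81 × 32.52 ≈ 319 kPa.

P₂ ≈ 319 kPa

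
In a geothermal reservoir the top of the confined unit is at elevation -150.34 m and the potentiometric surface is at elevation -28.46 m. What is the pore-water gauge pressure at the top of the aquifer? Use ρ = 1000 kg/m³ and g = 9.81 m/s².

Pressure head at the aquifer top: ψ = h − z = -28.46 − (-150.34) = 121.88 m.
P = ρgψ = 1000 × 9.81 × 121.88 = 1195643 Pa ≈ 1200 kPa.

P ≈ 1200 kPa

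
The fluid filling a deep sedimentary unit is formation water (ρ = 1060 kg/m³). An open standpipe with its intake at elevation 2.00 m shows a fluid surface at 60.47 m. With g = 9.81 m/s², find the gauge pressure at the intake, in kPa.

Pressure head ψ = h − z = 60.47 − 2.00 = 58.47 m.
P = ρgψ = 1060 × 9.81 × 58.47 = 608006 Pa ≈ 608 kPa.

P ≈ 608 kPa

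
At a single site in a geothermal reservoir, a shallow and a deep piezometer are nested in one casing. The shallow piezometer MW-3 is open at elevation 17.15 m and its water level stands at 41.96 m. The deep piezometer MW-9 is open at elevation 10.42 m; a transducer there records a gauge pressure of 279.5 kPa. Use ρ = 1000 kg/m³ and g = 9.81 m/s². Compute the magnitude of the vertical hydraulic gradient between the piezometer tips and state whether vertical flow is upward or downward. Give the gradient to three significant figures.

Total head at MW-3: h = 41.96 m (water level in the standpipe).
Pressure head at MW-9: ψ = P/(ρg) = 279.5×1000 / (1000 × 9.81) = 28.49 m.
Total head at MW-9: h = z + ψ = 10.42 + 28.49 = 38.91 m.
Δh = h(MW-3) − h(MW-9) = 41.96 − 38.91 = 3.05 m.
Vertical separation Δz = 17.15 − 10.42 = 6.73 m.
|i_v| = |Δh| / Δz = 3.05 / 6.73 = 0.453.
Head is higher in the shallow piezometer, so vertical flow is downward (recharge condition).

|i_v| ≈ 0.453; vertical flow is downward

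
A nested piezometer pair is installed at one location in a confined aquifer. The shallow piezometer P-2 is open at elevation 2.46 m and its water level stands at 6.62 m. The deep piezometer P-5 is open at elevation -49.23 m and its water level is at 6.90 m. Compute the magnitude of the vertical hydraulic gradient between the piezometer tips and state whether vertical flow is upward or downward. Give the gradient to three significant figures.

Total head at P-2: h = 6.62 m (water level in the standpipe).
Total head at P-5: h = 6.90 m.
Δh = h(P-2) − h(P-5) = 6.62 − 6.90 = -0.28 m.
Vertical separation Δz = 2.46 − (-49.23) = 51.69 m.
|i_v| = |Δh| / Δz = 0.28 / 51.69 = 0.00542.
Head is higher in the deep piezometer, so vertical flow is upward (discharge condition).

|i_v| ≈ 0.00542; vertical flow is upward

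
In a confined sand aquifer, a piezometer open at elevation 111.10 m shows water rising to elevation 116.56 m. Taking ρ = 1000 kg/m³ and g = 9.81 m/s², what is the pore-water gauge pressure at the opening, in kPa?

Pressure head ψ = h − z = 116.56 − 111.10 = 5.46 m.
P = ρgψ = 1000 × 9.81 × 5.46 = 53563 Pa ≈ 53.6 kPa.

P ≈ 53.6 kPa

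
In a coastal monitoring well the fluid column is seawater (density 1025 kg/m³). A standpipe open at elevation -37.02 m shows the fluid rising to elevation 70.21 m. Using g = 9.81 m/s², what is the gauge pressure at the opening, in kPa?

P ≈ 1080 kPa

Pressure head ψ = h − z = 70.21 − (-37.02) = 107.23 m.
P = ρgψ = 1025 × 9.81 × 107.23 = 1078224 Pa ≈ 1080 kPa.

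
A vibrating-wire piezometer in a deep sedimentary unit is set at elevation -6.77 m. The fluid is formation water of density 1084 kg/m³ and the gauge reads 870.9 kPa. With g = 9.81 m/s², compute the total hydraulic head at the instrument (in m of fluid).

ψ = P/(ρg) = 870.9×1000 / (1084 × 9.81) = 81.90 m.
h = z + ψ = -6.77 + 81.90 = 75.13 m.

h ≈ 75.13 m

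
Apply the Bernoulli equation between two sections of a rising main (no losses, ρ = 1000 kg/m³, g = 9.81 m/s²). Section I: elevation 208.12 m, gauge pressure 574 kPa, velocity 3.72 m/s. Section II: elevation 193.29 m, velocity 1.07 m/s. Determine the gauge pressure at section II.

P₂ ≈ 726 kPa

Pressure head at I: ψ₁ = P₁/(ρg) = 574×1000 / (1000 × 9.81) = 58.51 m.
Velocity heads: v₁²/2g = 3.72²/19.62 = 0.705 m; v₂²/2g = 1.07²/19.62 = 0.058 m.
Total head H = z₁ + ψ₁ + v₁²/2g = 208.12 + 58.51 + 0.705 = 267.33 m.
ψ₂ = H − z₂ − v₂²/2g = 267.33 − 193.29 − 0.058 = 73.98 m.
P₂ = ρgψ₂ = 1000 × 9.81 × 73.98 ≈ 726 kPa.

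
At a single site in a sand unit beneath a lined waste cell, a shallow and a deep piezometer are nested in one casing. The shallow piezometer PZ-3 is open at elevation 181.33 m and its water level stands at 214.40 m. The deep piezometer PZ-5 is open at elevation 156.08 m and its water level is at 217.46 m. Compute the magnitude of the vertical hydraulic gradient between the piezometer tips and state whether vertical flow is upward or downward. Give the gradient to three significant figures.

|i_v| ≈ 0.121; vertical flow is upward

Total head at PZ-3: h = 214.40 m (water level in the standpipe).
Total head at PZ-5: h = 217.46 m.
Δh = h(PZ-3) − h(PZ-5) = 214.40 − 217.46 = -3.06 m.
Vertical separation Δz = 181.33 − 156.08 = 25.25 m.
|i_v| = |Δh| / Δz = 3.06 / 25.25 = 0.121.
Head is higher in the deep piezometer, so vertical flow is upward (discharge condition).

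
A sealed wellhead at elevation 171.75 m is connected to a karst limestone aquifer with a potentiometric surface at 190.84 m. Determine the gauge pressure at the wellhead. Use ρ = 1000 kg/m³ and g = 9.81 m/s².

P ≈ 187 kPa

Head above the cap: Δh = 190.84 − 171.75 = 19.09 m.
P = ρgΔh = 1000 × 9.81 × 19.09 = 187273 Pa ≈ 187 kPa.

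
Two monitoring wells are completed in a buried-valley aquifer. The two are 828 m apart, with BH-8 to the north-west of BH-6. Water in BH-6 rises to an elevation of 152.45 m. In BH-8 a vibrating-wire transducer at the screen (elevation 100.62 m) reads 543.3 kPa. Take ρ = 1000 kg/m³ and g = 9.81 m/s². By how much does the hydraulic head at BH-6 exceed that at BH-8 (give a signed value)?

Δh ≈ -3.55 m

Total head at BH-6: h = 152.45 m (water level in the piezometer is the total head).
Pressure head at BH-8: ψ = P/(ρg) = 543.3×1000 / (1000 × 9.81) = 55.38 m.
Total head at BH-8: h = z + ψ = 100.62 + 55.38 = 156.00 m.
Head difference: h(BH-6) − h(BH-8) = 152.45 − 156.00 = -3.55 m.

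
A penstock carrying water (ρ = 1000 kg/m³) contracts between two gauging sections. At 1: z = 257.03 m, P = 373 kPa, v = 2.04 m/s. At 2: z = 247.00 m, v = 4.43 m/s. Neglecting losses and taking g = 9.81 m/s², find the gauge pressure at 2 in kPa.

Pressure head at 1: ψ₁ = P₁/(ρg) = 373×1000 / (1000 × 9.81) = 38.02 m.
Velocity heads: v₁²/2g = 2.04²/19.62 = 0.212 m; v₂²/2g = 4.43²/19.62 = 1.000 m.
Total head H = z₁ + ψ₁ + v₁²/2g = 257.03 + 38.02 + 0.212 = 295.26 m.
ψ₂ = H − z₂ − v₂²/2g = 295.26 − 247.00 − 1.000 = 47.26 m.
P₂ = ρgψ₂ = 1000 × 9.81 × 47.26 ≈ 464 kPa.

P₂ ≈ 464 kPa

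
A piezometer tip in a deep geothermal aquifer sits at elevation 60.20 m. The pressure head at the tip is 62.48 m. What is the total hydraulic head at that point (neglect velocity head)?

h ≈ 122.68 m

h = z + ψ = 60.20 + 62.48 = 122.68 m.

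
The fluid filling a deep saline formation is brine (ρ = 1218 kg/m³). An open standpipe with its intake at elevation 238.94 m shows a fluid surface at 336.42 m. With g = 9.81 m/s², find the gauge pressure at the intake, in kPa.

Pressure head ψ = h − z = 336.42 − 238.94 = 97.48 m.
P = ρgψ = 1218 × 9.81 × 97.48 = 1164748 Pa ≈ 1160 kPa.

P ≈ 1160 kPa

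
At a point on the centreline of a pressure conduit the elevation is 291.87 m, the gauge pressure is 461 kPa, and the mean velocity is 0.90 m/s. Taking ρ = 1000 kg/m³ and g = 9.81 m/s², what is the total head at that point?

Pressure head ψ = P/(ρg) = 461×1000 / (1000 × 9.81) = 46.99 m.
Velocity head = v²/(2g) = 0.90² / (2 × 9.81) = 0.041 m.
h = z + ψ + v²/(2g) = 291.87 + 46.99 + 0.041 = 338.90 m.

h ≈ 338.90 m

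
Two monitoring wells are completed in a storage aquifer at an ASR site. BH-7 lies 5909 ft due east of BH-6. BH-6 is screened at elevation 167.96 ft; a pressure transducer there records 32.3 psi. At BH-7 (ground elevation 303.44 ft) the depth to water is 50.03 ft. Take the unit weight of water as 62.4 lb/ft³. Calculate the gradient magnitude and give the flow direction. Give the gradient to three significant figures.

i ≈ 0.00185; groundwater flows toward the west

Pressure head at BH-6: ψ = 144·P/γ = 144 × 32.3 / 62.4 = 74.54 ft.
Total head at BH-6: h = z + ψ = 167.96 + 74.54 = 242.50 ft.
Total head at BH-7: h = 303.44 − 50.03 = 253.41 ft.
Head difference: h(BH-6) − h(BH-7) = 242.50 − 253.41 = -10.91 ft.
Hydraulic gradient: i = |Δh| / L = 10.91 / 5909 = 0.00185.
Flow is from higher to lower head: from BH-7 toward BH-6, i.e. toward the west.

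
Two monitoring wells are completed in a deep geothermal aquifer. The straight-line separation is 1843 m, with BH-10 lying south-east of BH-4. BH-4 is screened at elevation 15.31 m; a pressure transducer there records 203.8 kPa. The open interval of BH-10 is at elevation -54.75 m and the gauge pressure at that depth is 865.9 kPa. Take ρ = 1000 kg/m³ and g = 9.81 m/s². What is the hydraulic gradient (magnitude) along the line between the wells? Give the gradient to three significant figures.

i ≈ 0.00139

Pressure head at BH-4: ψ = P/(ρg) = 203.8×1000 / (1000 × 9.81) = 20.77 m.
Total head at BH-4: h = z + ψ = 15.31 + 20.77 = 36.08 m.
Pressure head at BH-10: ψ = P/(ρg) = 865.9×1000 / (1000 × 9.81) = 88.27 m.
Total head at BH-10: h = z + ψ = -54.75 + 88.27 = 33.52 m.
Head difference: h(BH-4) − h(BH-10) = 36.08 − 33.52 = 2.56 m.
Hydraulic gradient: i = |Δh| / L = 2.56 / 1843 = 0.00139.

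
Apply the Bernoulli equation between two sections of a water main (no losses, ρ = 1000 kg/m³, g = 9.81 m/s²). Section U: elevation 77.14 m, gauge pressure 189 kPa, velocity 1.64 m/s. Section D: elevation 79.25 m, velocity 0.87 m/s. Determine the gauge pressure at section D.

P₂ ≈ 169 kPa

Pressure head at U: ψ₁ = P₁/(ρg) = 189×1000 / (1000 × 9.81) = 19.27 m.
Velocity heads: v₁²/2g = 1.64²/19.62 = 0.137 m; v₂²/2g = 0.87²/19.62 = 0.039 m.
Total head H = z₁ + ψ₁ + v₁²/2g = 77.14 + 19.27 + 0.137 = 96.55 m.
ψ₂ = H − z₂ − v₂²/2g = 96.55 − 79.25 − 0.039 = 17.26 m.
P₂ = ρgψ₂ = 1000 × 9.81 × 17.26 ≈ 169 kPa.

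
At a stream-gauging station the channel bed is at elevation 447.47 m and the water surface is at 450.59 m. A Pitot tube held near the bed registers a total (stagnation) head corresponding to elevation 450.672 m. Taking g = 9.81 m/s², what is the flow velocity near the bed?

Near the bed, under hydrostatic conditions, the piezometric head (z + ψ) equals the free-surface elevation, 450.59 m.
Velocity head = total − piezometric = 450.672 − 450.59 = 0.082 m.
v = √(2g·h_v) = √(2 × 9.81 × 0.082) = 1.27 m/s.

v ≈ 1.27 m/s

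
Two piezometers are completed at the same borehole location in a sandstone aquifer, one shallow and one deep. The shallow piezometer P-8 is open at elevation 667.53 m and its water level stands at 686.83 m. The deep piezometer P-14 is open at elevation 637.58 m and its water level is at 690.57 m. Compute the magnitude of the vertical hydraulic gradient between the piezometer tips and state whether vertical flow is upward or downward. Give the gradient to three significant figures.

|i_v| ≈ 0.125; vertical flow is upward

Total head at P-8: h = 686.83 m (water level in the standpipe).
Total head at P-14: h = 690.57 m.
Δh = h(P-8) − h(P-14) = 686.83 − 690.57 = -3.74 m.
Vertical separation Δz = 667.53 − 637.58 = 29.95 m.
|i_v| = |Δh| / Δz = 3.74 / 29.95 = 0.125.
Head is higher in the deep piezometer, so vertical flow is upward (discharge condition).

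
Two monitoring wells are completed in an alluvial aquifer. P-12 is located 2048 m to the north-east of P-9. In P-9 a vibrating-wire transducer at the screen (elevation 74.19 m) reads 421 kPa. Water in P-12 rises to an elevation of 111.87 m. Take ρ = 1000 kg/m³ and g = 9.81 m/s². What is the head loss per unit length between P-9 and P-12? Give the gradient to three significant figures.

Pressure head at P-9: ψ = P/(ρg) = 421×1000 / (1000 × 9.81) = 42.92 m.
Total head at P-9: h = z + ψ = 74.19 + 42.92 = 117.11 m.
Total head at P-12: h = 111.87 m (water level in the piezometer is the total head).
Head difference: h(P-9) − h(P-12) = 117.11 − 111.87 = 5.24 m.
Hydraulic gradient: i = |Δh| / L = 5.24 / 2048 = 0.00256.

i ≈ 0.00256 m/m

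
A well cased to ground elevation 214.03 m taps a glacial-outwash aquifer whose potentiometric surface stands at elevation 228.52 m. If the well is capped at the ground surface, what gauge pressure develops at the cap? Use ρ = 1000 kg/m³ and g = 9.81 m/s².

P ≈ 142 kPa

Head above the cap: Δh = 228.52 − 214.03 = 14.49 m.
P = ρgΔh = 1000 × 9.81 × 14.49 = 142147 Pa ≈ 142 kPa.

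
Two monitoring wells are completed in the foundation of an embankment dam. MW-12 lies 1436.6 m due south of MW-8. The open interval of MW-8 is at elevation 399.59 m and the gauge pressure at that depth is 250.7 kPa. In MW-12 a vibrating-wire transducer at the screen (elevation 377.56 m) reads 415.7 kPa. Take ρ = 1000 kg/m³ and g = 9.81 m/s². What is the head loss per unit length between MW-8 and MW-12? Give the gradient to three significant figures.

i ≈ 0.00363 m/m

Pressure head at MW-8: ψ = P/(ρg) = 250.7×1000 / (1000 × 9.81) = 25.56 m.
Total head at MW-8: h = z + ψ = 399.59 + 25.56 = 425.15 m.
Pressure head at MW-12: ψ = P/(ρg) = 415.7×1000 / (1000 × 9.81) = 42.38 m.
Total head at MW-12: h = z + ψ = 377.56 + 42.38 = 419.94 m.
Head difference: h(MW-8) − h(MW-12) = 425.15 − 419.94 = 5.21 m.
Hydraulic gradient: i = |Δh| / L = 5.21 / 1436.6 = 0.00363.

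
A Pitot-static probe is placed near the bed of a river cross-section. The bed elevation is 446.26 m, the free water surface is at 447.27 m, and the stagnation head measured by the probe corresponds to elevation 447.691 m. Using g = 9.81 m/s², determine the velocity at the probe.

Near the bed, under hydrostatic conditions, the piezometric head (z + ψ) equals the free-surface elevation, 447.27 m.
Velocity head = total − piezometric = 447.691 − 447.27 = 0.421 m.
v = √(2g·h_v) = √(2 × 9.81 × 0.421) = 2.87 m/s.

v ≈ 2.87 m/s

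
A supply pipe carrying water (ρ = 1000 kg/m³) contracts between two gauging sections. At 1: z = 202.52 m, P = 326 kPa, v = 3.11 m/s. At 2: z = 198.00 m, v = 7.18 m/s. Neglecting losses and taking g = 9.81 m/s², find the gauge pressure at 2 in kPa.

Pressure head at 1: ψ₁ = P₁/(ρg) = 326×1000 / (1000 × 9.81) = 33.23 m.
Velocity heads: v₁²/2g = 3.11²/19.62 = 0.493 m; v₂²/2g = 7.18²/19.62 = 2.628 m.
Total head H = z₁ + ψ₁ + v₁²/2g = 202.52 + 33.23 + 0.493 = 236.24 m.
ψ₂ = H − z₂ − v₂²/2g = 236.24 − 198.00 − 2.628 = 35.61 m.
P₂ = ρgψ₂ = 1000 × 9.81 × 35.61 ≈ 349 kPa.

P₂ ≈ 349 kPa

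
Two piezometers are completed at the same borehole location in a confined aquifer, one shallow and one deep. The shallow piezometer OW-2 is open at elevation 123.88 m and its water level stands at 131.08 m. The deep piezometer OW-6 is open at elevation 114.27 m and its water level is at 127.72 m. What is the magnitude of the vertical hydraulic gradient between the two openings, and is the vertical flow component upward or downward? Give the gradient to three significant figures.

|i_v| ≈ 0.350; vertical flow is downward

Total head at OW-2: h = 131.08 m (water level in the standpipe).
Total head at OW-6: h = 127.72 m.
Δh = h(OW-2) − h(OW-6) = 131.08 − 127.72 = 3.36 m.
Vertical separation Δz = 123.88 − 114.27 = 9.61 m.
|i_v| = |Δh| / Δz = 3.36 / 9.61 = 0.350.
Head is higher in the shallow piezometer, so vertical flow is downward (recharge condition).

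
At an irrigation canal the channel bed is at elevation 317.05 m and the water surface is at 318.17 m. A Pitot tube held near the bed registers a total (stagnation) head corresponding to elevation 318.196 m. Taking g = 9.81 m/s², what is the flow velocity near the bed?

Near the bed, under hydrostatic conditions, the piezometric head (z + ψ) equals the free-surface elevation, 318.17 m.
Velocity head = total − piezometric = 318.196 − 318.17 = 0.026 m.
v = √(2g·h_v) = √(2 × 9.81 × 0.026) = 0.714 m/s.

v ≈ 0.714 m/s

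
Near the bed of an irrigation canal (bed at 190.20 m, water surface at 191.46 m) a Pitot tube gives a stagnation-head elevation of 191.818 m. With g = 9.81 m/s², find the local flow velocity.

v ≈ 2.65 m/s

Near the bed, under hydrostatic conditions, the piezometric head (z + ψ) equals the free-surface elevation, 191.46 m.
Velocity head = total − piezometric = 191.818 − 191.46 = 0.358 m.
v = √(2g·h_v) = √(2 × 9.81 × 0.358) = 2.65 m/s.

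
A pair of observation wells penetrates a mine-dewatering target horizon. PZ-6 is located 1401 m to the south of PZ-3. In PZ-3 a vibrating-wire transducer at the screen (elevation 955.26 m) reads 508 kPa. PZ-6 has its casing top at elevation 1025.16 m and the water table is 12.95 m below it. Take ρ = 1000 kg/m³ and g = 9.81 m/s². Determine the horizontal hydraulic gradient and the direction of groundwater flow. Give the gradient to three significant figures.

i ≈ 0.00369; groundwater flows toward the north

Pressure head at PZ-3: ψ = P/(ρg) = 508×1000 / (1000 × 9.81) = 51.78 m.
Total head at PZ-3: h = z + ψ = 955.26 + 51.78 = 1007.04 m.
Total head at PZ-6: h = 1025.16 − 12.95 = 1012.21 m.
Head difference: h(PZ-3) − h(PZ-6) = 1007.04 − 1012.21 = -5.17 m.
Hydraulic gradient: i = |Δh| / L = 5.17 / 1401 = 0.00369.
Flow is from higher to lower head: from PZ-6 toward PZ-3, i.e. toward the north.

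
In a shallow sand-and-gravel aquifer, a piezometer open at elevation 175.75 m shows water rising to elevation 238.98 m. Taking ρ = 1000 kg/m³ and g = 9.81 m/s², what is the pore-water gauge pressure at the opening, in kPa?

P ≈ 620 kPa

Pressure head ψ = h − z = 238.98 − 175.75 = 63.23 m.
P = ρgψ = 1000 × 9.81 × 63.23 = 620286 Pa ≈ 620 kPa.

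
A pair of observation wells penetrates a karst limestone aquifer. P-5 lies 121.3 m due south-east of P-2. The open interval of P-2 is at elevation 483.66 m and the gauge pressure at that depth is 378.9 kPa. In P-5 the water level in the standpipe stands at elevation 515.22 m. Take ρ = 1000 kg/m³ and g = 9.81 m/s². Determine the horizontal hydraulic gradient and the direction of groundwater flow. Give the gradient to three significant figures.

Pressure head at P-2: ψ = P/(ρg) = 378.9×1000 / (1000 × 9.81) = 38.62 m.
Total head at P-2: h = z + ψ = 483.66 + 38.62 = 522.28 m.
Total head at P-5: h = 515.22 m (water level in the piezometer is the total head).
Head difference: h(P-2) − h(P-5) = 522.28 − 515.22 = 7.06 m.
Hydraulic gradient: i = |Δh| / L = 7.06 / 121.3 = 0.0582.
Flow is from higher to lower head: from P-2 toward P-5, i.e. toward the south-east.

i ≈ 0.0582; groundwater flows toward the south-east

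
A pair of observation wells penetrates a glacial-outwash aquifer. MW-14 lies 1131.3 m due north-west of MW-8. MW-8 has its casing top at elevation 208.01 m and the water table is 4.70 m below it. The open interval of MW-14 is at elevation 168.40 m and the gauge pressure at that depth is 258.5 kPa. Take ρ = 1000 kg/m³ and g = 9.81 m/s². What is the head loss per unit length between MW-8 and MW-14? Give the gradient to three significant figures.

Total head at MW-8: h = 208.01 − 4.70 = 203.31 m.
Pressure head at MW-14: ψ = P/(ρg) = 258.5×1000 / (1000 × 9.81) = 26.35 m.
Total head at MW-14: h = z + ψ = 168.40 + 26.35 = 194.75 m.
Head difference: h(MW-8) − h(MW-14) = 203.31 − 194.75 = 8.56 m.
Hydraulic gradient: i = |Δh| / L = 8.56 / 1131.3 = 0.00757.

i ≈ 0.00757 m/m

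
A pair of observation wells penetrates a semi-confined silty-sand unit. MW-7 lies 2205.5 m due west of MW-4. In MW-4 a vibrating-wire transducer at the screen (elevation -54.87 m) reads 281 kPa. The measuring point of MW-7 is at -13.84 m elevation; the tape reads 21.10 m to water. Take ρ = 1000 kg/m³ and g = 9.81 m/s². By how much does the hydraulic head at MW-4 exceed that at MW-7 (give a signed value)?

Δh ≈ 8.71 m

Pressure head at MW-4: ψ = P/(ρg) = 281×1000 / (1000 × 9.81) = 28.64 m.
Total head at MW-4: h = z + ψ = -54.87 + 28.64 = -26.23 m.
Total head at MW-7: h = -13.84 − 21.10 = -34.94 m.
Head difference: h(MW-4) − h(MW-7) = -26.23 − (-34.94) = 8.71 m.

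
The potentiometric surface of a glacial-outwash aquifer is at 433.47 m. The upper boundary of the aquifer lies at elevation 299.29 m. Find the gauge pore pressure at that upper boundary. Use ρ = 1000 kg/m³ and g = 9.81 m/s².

Pressure head at the aquifer top: ψ = h − z = 433.47 − 299.29 = 134.18 m.
P = ρgψ = 1000 × 9.81 × 134.18 = 1316306 Pa ≈ 1320 kPa.

P ≈ 1320 kPa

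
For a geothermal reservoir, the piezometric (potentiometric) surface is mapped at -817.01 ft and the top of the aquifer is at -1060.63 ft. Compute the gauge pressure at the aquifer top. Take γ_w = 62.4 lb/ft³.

P ≈ 106 psi

Pressure head at the aquifer top: ψ = h − z = -817.01 − (-1060.63) = 243.62 ft.
P = γψ/144 = 62.4 × 243.62 / 144 = 106 psi.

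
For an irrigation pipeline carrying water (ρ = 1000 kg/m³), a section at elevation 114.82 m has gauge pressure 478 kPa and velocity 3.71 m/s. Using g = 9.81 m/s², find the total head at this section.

h ≈ 164.25 m

Pressure head ψ = P/(ρg) = 478×1000 / (1000 × 9.81) = 48.73 m.
Velocity head = v²/(2g) = 3.71² / (2 × 9.81) = 0.702 m.
h = z + ψ + v²/(2g) = 114.82 + 48.73 + 0.702 = 164.25 m.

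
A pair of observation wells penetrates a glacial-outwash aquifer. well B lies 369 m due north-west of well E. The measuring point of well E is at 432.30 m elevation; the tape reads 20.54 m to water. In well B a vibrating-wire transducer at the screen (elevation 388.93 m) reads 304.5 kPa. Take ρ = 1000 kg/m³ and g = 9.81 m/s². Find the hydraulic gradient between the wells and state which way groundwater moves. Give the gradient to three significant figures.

i ≈ 0.0222; groundwater flows toward the south-east

Total head at well E: h = 432.30 − 20.54 = 411.76 m.
Pressure head at well B: ψ = P/(ρg) = 304.5×1000 / (1000 × 9.81) = 31.04 m.
Total head at well B: h = z + ψ = 388.93 + 31.04 = 419.97 m.
Head difference: h(well E) − h(well B) = 411.76 − 419.97 = -8.21 m.
Hydraulic gradient: i = |Δh| / L = 8.21 / 369 = 0.0222.
Flow is from higher to lower head: from well B toward well E, i.e. toward the south-east.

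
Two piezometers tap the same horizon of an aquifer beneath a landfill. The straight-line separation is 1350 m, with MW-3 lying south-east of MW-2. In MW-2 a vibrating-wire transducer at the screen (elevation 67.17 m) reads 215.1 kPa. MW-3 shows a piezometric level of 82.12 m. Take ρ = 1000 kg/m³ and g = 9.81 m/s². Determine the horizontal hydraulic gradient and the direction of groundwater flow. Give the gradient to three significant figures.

i ≈ 0.00517; groundwater flows toward the south-east

Pressure head at MW-2: ψ = P/(ρg) = 215.1×1000 / (1000 × 9.81) = 21.93 m.
Total head at MW-2: h = z + ψ = 67.17 + 21.93 = 89.10 m.
Total head at MW-3: h = 82.12 m (water level in the piezometer is the total head).
Head difference: h(MW-2) − h(MW-3) = 89.10 − 82.12 = 6.98 m.
Hydraulic gradient: i = |Δh| / L = 6.98 / 1350 = 0.00517.
Flow is from higher to lower head: from MW-2 toward MW-3, i.e. toward the south-east.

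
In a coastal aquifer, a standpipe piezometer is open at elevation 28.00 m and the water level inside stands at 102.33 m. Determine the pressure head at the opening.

Total head h = 102.33 m (the water-surface elevation in the piezometer).
Pressure head ψ = h − z = 102.33 − 28.00 = 74.33 m.

ψ ≈ 74.33 m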